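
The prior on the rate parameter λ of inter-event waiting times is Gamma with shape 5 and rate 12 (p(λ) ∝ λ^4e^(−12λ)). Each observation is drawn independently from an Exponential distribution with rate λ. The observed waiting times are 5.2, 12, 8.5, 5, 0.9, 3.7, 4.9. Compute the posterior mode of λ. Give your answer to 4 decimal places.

λ̂_MAP = 0.2107

The Exponential(rate=λ) likelihood is ∝ λ^n e^(−λΣtᵢ). Here n = 7 and Σtᵢ = 5.2 + 12 + 8.5 + 5 + 0.9 + 3.7 + 4.9 = 40.2.
Posterior ∝ λ^4e^(−12λ) · λ^7e^(−40.2λ) = λ^11e^(−52.2λ), i.e. Gamma(12, 52.2).
Mode = (a−1)/b = 11/52.2 ≈ 0.2107.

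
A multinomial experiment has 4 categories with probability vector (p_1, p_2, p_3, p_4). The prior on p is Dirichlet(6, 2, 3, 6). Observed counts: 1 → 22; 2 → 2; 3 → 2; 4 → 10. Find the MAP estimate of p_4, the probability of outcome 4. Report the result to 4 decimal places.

The posterior is Dirichlet(αᵢ + nᵢ) = Dirichlet(28, 4, 5, 16).
For a Dirichlet(a₁,…,a_K) with all aᵢ > 1, the mode has j-th component (aⱼ − 1)/(Σaᵢ − K).
Here Σaᵢ = 53 and K = 4, so p_4 = (16 − 1)/(53 − 4) = 15/49 ≈ 0.3061.

MAP estimate: 0.3061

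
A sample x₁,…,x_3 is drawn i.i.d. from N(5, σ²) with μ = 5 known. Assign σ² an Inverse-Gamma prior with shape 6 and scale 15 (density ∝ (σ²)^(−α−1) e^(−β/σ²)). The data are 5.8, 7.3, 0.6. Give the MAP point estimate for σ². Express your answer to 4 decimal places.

Sum of squared deviations about the known mean: SS = (5.8−5)² + (7.3−5)² + (0.6−5)² = 25.29.
The Normal likelihood contributes (σ²)^(−n/2) exp(−SS/(2σ²)), so the posterior is Inverse-Gamma(α + n/2, β + SS/2) = Inverse-Gamma(7.5, 27.645).
The mode of Inverse-Gamma(a, b) is b/(a+1) = 27.645/8.5 ≈ 3.2524.

σ̂²_MAP = 3.2524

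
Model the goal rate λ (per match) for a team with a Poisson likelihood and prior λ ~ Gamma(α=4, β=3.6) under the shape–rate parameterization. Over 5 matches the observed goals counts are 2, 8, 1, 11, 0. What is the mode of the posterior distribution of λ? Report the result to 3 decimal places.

Σxᵢ = 2+8+1+11+0 = 22, with n = 5.
Posterior ∝ λ^3e^(−3.6λ) · λ^22e^(−5λ) = λ^25e^(−8.6λ), i.e. Gamma(shape=26, rate=8.6).
The mode of a Gamma(a, b) with a ≥ 1 (shape–rate) is (a−1)/b = 25/8.6 ≈ 2.907.

λ̂_MAP = 2.907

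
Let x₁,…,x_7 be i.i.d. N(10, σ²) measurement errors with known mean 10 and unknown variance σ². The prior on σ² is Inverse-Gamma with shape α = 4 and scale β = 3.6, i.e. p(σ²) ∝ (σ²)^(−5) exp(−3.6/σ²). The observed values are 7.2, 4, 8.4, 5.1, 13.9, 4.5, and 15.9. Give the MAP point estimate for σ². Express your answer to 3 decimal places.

Sum of squared deviations about the known mean: SS = (7.2−10)² + (4−10)² + (8.4−10)² + (5.1−10)² + (13.9−10)² + (4.5−10)² + (15.9−10)² = 150.68.
The Normal likelihood contributes (σ²)^(−n/2) exp(−SS/(2σ²)), so the posterior is Inverse-Gamma(α + n/2, β + SS/2) = Inverse-Gamma(7.5, 78.94).
The mode of Inverse-Gamma(a, b) is b/(a+1) = 78.94/8.5 ≈ 9.287.

σ̂²_MAP = 9.287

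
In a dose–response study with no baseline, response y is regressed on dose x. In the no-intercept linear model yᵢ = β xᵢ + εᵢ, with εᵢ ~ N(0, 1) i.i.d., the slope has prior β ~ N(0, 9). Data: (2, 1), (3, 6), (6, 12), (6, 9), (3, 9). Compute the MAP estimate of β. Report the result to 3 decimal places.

log p(β | y) = −Σ(yᵢ − βxᵢ)²/(2·1) − β²/(2·9) + const.
Setting the derivative to zero: Σxᵢ(yᵢ − βxᵢ)/1 − β/9 = 0, so β = Σxᵢyᵢ / (Σxᵢ² + σ²/τ²).
Σxᵢyᵢ = 2·1 + 3·6 + 6·12 + 6·9 + 3·9 = 173; Σxᵢ² = 94; σ²/τ² = 1/9.
β̂_MAP = 173 / (94 + 1/9) = 173/(847/9) = 1557/847 ≈ 1.838.

β̂_MAP = 1.838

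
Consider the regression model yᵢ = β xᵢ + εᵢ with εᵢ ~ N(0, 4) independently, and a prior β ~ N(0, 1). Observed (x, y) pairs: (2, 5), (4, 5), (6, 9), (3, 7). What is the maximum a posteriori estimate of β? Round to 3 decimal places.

β̂_MAP = 1.522

log p(β | y) = −Σ(yᵢ − βxᵢ)²/(2·4) − β²/(2·1) + const.
Setting the derivative to zero: Σxᵢ(yᵢ − βxᵢ)/4 − β/1 = 0, so β = Σxᵢyᵢ / (Σxᵢ² + σ²/τ²).
Σxᵢyᵢ = 2·5 + 4·5 + 6·9 + 3·7 = 105; Σxᵢ² = 65; σ²/τ² = 4.
β̂_MAP = 105 / (65 + 4) = 105/69 ≈ 1.522.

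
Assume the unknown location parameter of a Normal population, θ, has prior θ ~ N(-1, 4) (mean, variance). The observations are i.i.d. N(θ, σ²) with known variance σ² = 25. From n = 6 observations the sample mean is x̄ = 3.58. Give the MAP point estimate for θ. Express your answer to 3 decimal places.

n = 6, x̄ = 3.58.
For a Normal prior and Normal likelihood with known variance, the posterior is Normal; its mode equals its mean, the precision-weighted average.
Prior precision 1/σ₀² = 1/4 = 0.25; data precision n/σ² = 6/25 = 0.24.
θ̂ = (0.25·(-1) + 0.24·3.58) / (0.25 + 0.24) = 0.6092/0.49 = 1523/1225 ≈ 1.243.

θ̂_MAP = 1.243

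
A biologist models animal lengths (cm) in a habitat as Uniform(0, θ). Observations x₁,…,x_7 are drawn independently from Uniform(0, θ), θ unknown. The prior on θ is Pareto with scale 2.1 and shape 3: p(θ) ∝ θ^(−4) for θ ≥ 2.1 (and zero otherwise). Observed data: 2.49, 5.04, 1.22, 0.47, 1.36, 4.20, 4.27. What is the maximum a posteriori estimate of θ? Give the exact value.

The Uniform(0, θ) likelihood is θ^(−n) for θ ≥ max(xᵢ), zero otherwise. Here max(xᵢ) = 5.04.
Posterior ∝ θ^(−4) · θ^(−7) = θ^(−11) on θ ≥ max(2.1, 5.04) = 5.04.
This density is strictly decreasing in θ, so the posterior mode lies at the lower boundary of the support.

θ̂_MAP = 5.04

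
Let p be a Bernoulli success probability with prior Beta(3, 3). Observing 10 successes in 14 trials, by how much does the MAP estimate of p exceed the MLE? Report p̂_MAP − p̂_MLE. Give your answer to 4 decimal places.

Posterior is Beta(13, 7); MAP = (13−1)/(20−2) = 12/18 ≈ 0.66667.
MLE ignores the prior: p̂_MLE = k/n = 10/14 ≈ 0.71429.
Difference = 12/18 − 10/14 = -1/21 ≈ -0.0476.

MAP − MLE = -0.0476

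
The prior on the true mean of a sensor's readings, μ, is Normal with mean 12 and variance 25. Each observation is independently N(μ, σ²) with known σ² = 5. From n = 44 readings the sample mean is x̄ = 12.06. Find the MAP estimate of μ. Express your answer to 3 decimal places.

n = 44, x̄ = 12.06.
For a Normal prior and Normal likelihood with known variance, the posterior is Normal; its mode equals its mean, the precision-weighted average.
Prior precision 1/σ₀² = 1/25 = 0.04; data precision n/σ² = 44/5 = 8.8.
μ̂ = (0.04·12 + 8.8·12.06) / (0.04 + 8.8) = 106.608/8.84 = 13326/1105 ≈ 12.060.

μ̂_MAP = 12.060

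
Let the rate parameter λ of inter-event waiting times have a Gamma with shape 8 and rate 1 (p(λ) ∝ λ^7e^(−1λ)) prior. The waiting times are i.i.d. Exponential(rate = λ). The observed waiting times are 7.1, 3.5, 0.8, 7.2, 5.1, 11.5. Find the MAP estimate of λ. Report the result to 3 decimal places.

λ̂_MAP = 0.359

The Exponential(rate=λ) likelihood is ∝ λ^n e^(−λΣtᵢ). Here n = 6 and Σtᵢ = 7.1 + 3.5 + 0.8 + 7.2 + 5.1 + 11.5 = 35.2.
Posterior ∝ λ^7e^(−1λ) · λ^6e^(−35.2λ) = λ^13e^(−36.2λ), i.e. Gamma(14, 36.2).
Mode = (a−1)/b = 13/36.2 ≈ 0.359.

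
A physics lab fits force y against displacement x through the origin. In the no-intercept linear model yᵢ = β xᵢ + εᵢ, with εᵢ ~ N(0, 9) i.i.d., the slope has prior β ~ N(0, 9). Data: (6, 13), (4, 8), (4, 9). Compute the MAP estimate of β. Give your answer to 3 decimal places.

β̂_MAP = 2.116

log p(β | y) = −Σ(yᵢ − βxᵢ)²/(2·9) − β²/(2·9) + const.
Setting the derivative to zero: Σxᵢ(yᵢ − βxᵢ)/9 − β/9 = 0, so β = Σxᵢyᵢ / (Σxᵢ² + σ²/τ²).
Σxᵢyᵢ = 6·13 + 4·8 + 4·9 = 146; Σxᵢ² = 68; σ²/τ² = 1.
β̂_MAP = 146 / (68 + 1) = 146/69 ≈ 2.116.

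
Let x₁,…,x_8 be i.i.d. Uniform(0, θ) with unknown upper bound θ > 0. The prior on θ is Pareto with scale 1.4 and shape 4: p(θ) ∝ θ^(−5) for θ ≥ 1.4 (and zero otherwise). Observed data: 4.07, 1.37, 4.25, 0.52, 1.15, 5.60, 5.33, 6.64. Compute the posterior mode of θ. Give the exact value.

θ̂_MAP = 6.64

The Uniform(0, θ) likelihood is θ^(−n) for θ ≥ max(xᵢ), zero otherwise. Here max(xᵢ) = 6.64.
Posterior ∝ θ^(−5) · θ^(−8) = θ^(−13) on θ ≥ max(1.4, 6.64) = 6.64.
This density is strictly decreasing in θ, so the posterior mode lies at the lower boundary of the support.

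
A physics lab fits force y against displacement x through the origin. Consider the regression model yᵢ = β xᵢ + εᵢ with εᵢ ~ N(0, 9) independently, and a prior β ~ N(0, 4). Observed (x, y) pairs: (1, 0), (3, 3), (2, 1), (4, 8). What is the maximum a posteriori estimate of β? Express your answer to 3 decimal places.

β̂_MAP = 1.333

log p(β | y) = −Σ(yᵢ − βxᵢ)²/(2·9) − β²/(2·4) + const.
Setting the derivative to zero: Σxᵢ(yᵢ − βxᵢ)/9 − β/4 = 0, so β = Σxᵢyᵢ / (Σxᵢ² + σ²/τ²).
Σxᵢyᵢ = 1·0 + 3·3 + 2·1 + 4·8 = 43; Σxᵢ² = 30; σ²/τ² = 2.25.
β̂_MAP = 43 / (30 + 2.25) = 43/32.25 ≈ 1.333.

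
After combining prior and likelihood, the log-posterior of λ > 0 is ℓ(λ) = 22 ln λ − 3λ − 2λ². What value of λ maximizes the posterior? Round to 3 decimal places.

λ̂_MAP = 2.000

ℓ'(λ) = 22/λ − 3 − 4λ. Setting this to zero and multiplying by λ: 4λ² + 3λ − 22 = 0.
λ = (−3 + √(3² + 4·4·22)) / (2·4) = (−3 + √361) / 8 = (−3 + 19)/8 = 2.
ℓ''(λ) = −22/λ² − 4 < 0, confirming a maximum.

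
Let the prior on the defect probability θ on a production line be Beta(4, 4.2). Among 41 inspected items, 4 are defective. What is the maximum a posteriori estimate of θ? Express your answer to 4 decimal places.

θ̂_MAP = 0.1483

Prior: Beta(4, 4.2).
Data: 4 successes in 41 trials. The binomial likelihood contributes θ^4(1−θ)^37, so the posterior is Beta(4+4, 4.2+37) = Beta(8, 41.2).
For Beta(a, b) with a, b > 1 the mode is (a−1)/(a+b−2) = 7/47.2 ≈ 0.1483.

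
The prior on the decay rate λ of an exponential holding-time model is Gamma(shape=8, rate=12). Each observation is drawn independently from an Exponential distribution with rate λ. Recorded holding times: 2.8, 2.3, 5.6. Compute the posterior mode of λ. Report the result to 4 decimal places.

λ̂_MAP = 0.4405

The Exponential(rate=λ) likelihood is ∝ λ^n e^(−λΣtᵢ). Here n = 3 and Σtᵢ = 2.8 + 2.3 + 5.6 = 10.7.
Posterior ∝ λ^7e^(−12λ) · λ^3e^(−10.7λ) = λ^10e^(−22.7λ), i.e. Gamma(11, 22.7).
Mode = (a−1)/b = 10/22.7 ≈ 0.4405.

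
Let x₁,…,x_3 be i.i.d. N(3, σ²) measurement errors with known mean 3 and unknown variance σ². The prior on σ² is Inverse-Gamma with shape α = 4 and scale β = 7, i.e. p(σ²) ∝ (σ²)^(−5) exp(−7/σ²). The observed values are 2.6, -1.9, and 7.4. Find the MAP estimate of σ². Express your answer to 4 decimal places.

σ̂²_MAP = 4.4254

Sum of squared deviations about the known mean: SS = (2.6−3)² + (-1.9−3)² + (7.4−3)² = 43.53.
The Normal likelihood contributes (σ²)^(−n/2) exp(−SS/(2σ²)), so the posterior is Inverse-Gamma(α + n/2, β + SS/2) = Inverse-Gamma(5.5, 28.765).
The mode of Inverse-Gamma(a, b) is b/(a+1) = 28.765/6.5 ≈ 4.4254.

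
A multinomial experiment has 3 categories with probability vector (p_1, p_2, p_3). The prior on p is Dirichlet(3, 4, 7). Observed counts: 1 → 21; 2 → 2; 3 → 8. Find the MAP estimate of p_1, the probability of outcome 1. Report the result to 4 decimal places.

The posterior is Dirichlet(αᵢ + nᵢ) = Dirichlet(24, 6, 15).
For a Dirichlet(a₁,…,a_K) with all aᵢ > 1, the mode has j-th component (aⱼ − 1)/(Σaᵢ − K).
Here Σaᵢ = 45 and K = 3, so p_1 = (24 − 1)/(45 − 3) = 23/42 ≈ 0.5476.

MAP estimate: 0.5476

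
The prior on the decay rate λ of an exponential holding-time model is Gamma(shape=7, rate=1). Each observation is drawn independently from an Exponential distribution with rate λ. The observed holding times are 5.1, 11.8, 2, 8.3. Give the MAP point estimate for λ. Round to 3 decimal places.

The Exponential(rate=λ) likelihood is ∝ λ^n e^(−λΣtᵢ). Here n = 4 and Σtᵢ = 5.1 + 11.8 + 2 + 8.3 = 27.2.
Posterior ∝ λ^6e^(−1λ) · λ^4e^(−27.2λ) = λ^10e^(−28.2λ), i.e. Gamma(11, 28.2).
Mode = (a−1)/b = 10/28.2 ≈ 0.355.

λ̂_MAP = 0.355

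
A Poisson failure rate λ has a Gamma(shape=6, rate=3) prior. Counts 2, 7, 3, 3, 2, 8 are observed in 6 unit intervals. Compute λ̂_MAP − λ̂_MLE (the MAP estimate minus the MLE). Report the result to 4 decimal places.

Σxᵢ = 25. Posterior is Gamma(31, 9); MAP = (31−1)/9 = 30/9 ≈ 3.33333.
MLE = x̄ = 25/6 ≈ 4.16667.
Difference = 30/9 − 25/6 = -5/6 ≈ -0.8333.

MAP − MLE = -0.8333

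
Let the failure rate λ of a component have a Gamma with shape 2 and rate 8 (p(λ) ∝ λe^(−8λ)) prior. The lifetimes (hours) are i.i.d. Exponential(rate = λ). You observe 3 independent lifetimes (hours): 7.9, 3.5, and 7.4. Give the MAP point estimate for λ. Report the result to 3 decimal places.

λ̂_MAP = 0.149

The Exponential(rate=λ) likelihood is ∝ λ^n e^(−λΣtᵢ). Here n = 3 and Σtᵢ = 7.9 + 3.5 + 7.4 = 18.8.
Posterior ∝ λe^(−8λ) · λ^3e^(−18.8λ) = λ^4e^(−26.8λ), i.e. Gamma(5, 26.8).
Mode = (a−1)/b = 4/26.8 ≈ 0.149.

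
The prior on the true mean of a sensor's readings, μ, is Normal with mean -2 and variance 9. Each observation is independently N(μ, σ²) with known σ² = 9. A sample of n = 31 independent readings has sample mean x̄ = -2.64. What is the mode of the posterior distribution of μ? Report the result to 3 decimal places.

μ̂_MAP = -2.620

n = 31, x̄ = -2.64.
For a Normal prior and Normal likelihood with known variance, the posterior is Normal; its mode equals its mean, the precision-weighted average.
Prior precision 1/σ₀² = 1/9; data precision n/σ² = 31/9.
μ̂ = ((1/9)·(-2) + (31/9)·(-2.64)) / (1/9 + 31/9) = (-2096/225)/(32/9) = -2.620.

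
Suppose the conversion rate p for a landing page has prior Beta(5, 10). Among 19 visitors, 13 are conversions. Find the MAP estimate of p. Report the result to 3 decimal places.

Prior: Beta(5, 10).
Data: 13 successes in 19 trials. The binomial likelihood contributes p^13(1−p)^6, so the posterior is Beta(5+13, 10+6) = Beta(18, 16).
For Beta(a, b) with a, b > 1 the mode is (a−1)/(a+b−2) = 17/32 ≈ 0.531.

p̂_MAP = 0.531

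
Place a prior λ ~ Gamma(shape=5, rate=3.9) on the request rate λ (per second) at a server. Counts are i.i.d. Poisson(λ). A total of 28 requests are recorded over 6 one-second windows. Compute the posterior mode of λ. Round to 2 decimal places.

Σxᵢ = 28, n = 6.
Posterior ∝ λ^4e^(−3.9λ) · λ^28e^(−6λ) = λ^32e^(−9.9λ), i.e. Gamma(shape=33, rate=9.9).
The mode of a Gamma(a, b) with a ≥ 1 (shape–rate) is (a−1)/b = 32/9.9 ≈ 3.23.

λ̂_MAP = 3.23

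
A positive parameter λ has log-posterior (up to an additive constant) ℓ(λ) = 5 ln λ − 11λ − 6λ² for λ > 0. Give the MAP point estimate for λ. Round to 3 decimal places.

ℓ'(λ) = 5/λ − 11 − 12λ. Setting this to zero and multiplying by λ: 12λ² + 11λ − 5 = 0.
λ = (−11 + √(11² + 4·12·5)) / (2·12) = (−11 + √361) / 24 = (−11 + 19)/24 = 1/3.
ℓ''(λ) = −5/λ² − 12 < 0, confirming a maximum.

λ̂_MAP = 0.333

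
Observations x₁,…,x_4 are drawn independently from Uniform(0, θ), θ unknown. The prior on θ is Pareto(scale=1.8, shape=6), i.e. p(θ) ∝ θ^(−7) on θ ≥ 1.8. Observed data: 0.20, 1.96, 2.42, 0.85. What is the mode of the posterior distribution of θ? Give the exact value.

θ̂_MAP = 2.42

The Uniform(0, θ) likelihood is θ^(−n) for θ ≥ max(xᵢ), zero otherwise. Here max(xᵢ) = 2.42.
Posterior ∝ θ^(−7) · θ^(−4) = θ^(−11) on θ ≥ max(1.8, 2.42) = 2.42.
This density is strictly decreasing in θ, so the posterior mode lies at the lower boundary of the support.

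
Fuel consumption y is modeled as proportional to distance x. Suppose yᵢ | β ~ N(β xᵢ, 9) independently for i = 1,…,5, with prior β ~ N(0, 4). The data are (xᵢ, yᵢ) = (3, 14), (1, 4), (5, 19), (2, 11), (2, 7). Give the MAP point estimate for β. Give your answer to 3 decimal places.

β̂_MAP = 3.912

log p(β | y) = −Σ(yᵢ − βxᵢ)²/(2·9) − β²/(2·4) + const.
Setting the derivative to zero: Σxᵢ(yᵢ − βxᵢ)/9 − β/4 = 0, so β = Σxᵢyᵢ / (Σxᵢ² + σ²/τ²).
Σxᵢyᵢ = 3·14 + 1·4 + 5·19 + 2·11 + 2·7 = 177; Σxᵢ² = 43; σ²/τ² = 2.25.
β̂_MAP = 177 / (43 + 2.25) = 177/45.25 ≈ 3.912.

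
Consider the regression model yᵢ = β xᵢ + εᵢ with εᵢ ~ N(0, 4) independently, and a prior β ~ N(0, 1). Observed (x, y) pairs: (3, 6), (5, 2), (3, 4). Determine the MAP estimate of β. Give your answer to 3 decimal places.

log p(β | y) = −Σ(yᵢ − βxᵢ)²/(2·4) − β²/(2·1) + const.
Setting the derivative to zero: Σxᵢ(yᵢ − βxᵢ)/4 − β/1 = 0, so β = Σxᵢyᵢ / (Σxᵢ² + σ²/τ²).
Σxᵢyᵢ = 3·6 + 5·2 + 3·4 = 40; Σxᵢ² = 43; σ²/τ² = 4.
β̂_MAP = 40 / (43 + 4) = 40/47 ≈ 0.851.

β̂_MAP = 0.851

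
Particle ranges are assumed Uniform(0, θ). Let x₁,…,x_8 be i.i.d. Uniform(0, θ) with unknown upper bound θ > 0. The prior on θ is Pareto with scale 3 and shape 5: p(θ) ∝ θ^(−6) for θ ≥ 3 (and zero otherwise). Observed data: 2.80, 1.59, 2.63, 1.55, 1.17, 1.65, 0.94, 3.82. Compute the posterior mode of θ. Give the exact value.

The Uniform(0, θ) likelihood is θ^(−n) for θ ≥ max(xᵢ), zero otherwise. Here max(xᵢ) = 3.82.
Posterior ∝ θ^(−6) · θ^(−8) = θ^(−14) on θ ≥ max(3, 3.82) = 3.82.
This density is strictly decreasing in θ, so the posterior mode lies at the lower boundary of the support.

θ̂_MAP = 3.82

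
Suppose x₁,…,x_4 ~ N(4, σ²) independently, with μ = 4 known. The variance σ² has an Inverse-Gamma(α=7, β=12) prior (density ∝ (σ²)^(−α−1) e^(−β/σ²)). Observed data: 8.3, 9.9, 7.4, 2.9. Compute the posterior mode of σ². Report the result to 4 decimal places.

σ̂²_MAP = 4.5035

Sum of squared deviations about the known mean: SS = (8.3−4)² + (9.9−4)² + (7.4−4)² + (2.9−4)² = 66.07.
The Normal likelihood contributes (σ²)^(−n/2) exp(−SS/(2σ²)), so the posterior is Inverse-Gamma(α + n/2, β + SS/2) = Inverse-Gamma(9, 45.035).
The mode of Inverse-Gamma(a, b) is b/(a+1) = 45.035/10 ≈ 4.5035.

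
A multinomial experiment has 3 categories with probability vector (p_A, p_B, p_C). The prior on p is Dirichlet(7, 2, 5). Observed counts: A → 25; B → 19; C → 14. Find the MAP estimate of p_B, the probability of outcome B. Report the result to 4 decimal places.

MAP estimate of p_B = 0.2899

The posterior is Dirichlet(αᵢ + nᵢ) = Dirichlet(32, 21, 19).
For a Dirichlet(a₁,…,a_K) with all aᵢ > 1, the mode has j-th component (aⱼ − 1)/(Σaᵢ − K).
Here Σaᵢ = 72 and K = 3, so p_B = (21 − 1)/(72 − 3) = 20/69 ≈ 0.2899.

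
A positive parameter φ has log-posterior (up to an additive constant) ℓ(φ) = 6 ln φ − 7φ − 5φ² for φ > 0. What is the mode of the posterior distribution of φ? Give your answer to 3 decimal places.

ℓ'(φ) = 6/φ − 7 − 10φ. Setting this to zero and multiplying by φ: 10φ² + 7φ − 6 = 0.
φ = (−7 + √(7² + 4·10·6)) / (2·10) = (−7 + √289) / 20 = (−7 + 17)/20 = 1/2.
ℓ''(φ) = −6/φ² − 10 < 0, confirming a maximum.

φ̂_MAP = 0.500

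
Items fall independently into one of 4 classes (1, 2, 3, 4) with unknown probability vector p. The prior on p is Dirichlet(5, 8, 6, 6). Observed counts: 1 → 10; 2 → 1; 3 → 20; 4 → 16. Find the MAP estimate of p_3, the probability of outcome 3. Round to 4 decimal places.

MAP estimate: 0.3676

The posterior is Dirichlet(αᵢ + nᵢ) = Dirichlet(15, 9, 26, 22).
For a Dirichlet(a₁,…,a_K) with all aᵢ > 1, the mode has j-th component (aⱼ − 1)/(Σaᵢ − K).
Here Σaᵢ = 72 and K = 4, so p_3 = (26 − 1)/(72 − 4) = 25/68 ≈ 0.3676.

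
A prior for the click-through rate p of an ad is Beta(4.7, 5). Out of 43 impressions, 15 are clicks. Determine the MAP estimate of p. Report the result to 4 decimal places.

p̂_MAP = 0.3688

Prior: Beta(4.7, 5).
Data: 15 successes in 43 trials. The binomial likelihood contributes p^15(1−p)^28, so the posterior is Beta(4.7+15, 5+28) = Beta(19.7, 33).
For Beta(a, b) with a, b > 1 the mode is (a−1)/(a+b−2) = 18.7/50.7 ≈ 0.3688.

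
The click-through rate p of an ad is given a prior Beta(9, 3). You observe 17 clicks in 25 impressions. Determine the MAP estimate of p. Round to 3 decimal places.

Prior: Beta(9, 3).
Data: 17 successes in 25 trials. The binomial likelihood contributes p^17(1−p)^8, so the posterior is Beta(9+17, 3+8) = Beta(26, 11).
For Beta(a, b) with a, b > 1 the mode is (a−1)/(a+b−2) = 25/35 ≈ 0.714.

p̂_MAP = 0.714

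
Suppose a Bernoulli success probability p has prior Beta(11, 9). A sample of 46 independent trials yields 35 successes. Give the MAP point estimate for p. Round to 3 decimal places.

p̂_MAP = 0.703

Prior: Beta(11, 9).
Data: 35 successes in 46 trials. The binomial likelihood contributes p^35(1−p)^11, so the posterior is Beta(11+35, 9+11) = Beta(46, 20).
For Beta(a, b) with a, b > 1 the mode is (a−1)/(a+b−2) = 45/64 ≈ 0.703.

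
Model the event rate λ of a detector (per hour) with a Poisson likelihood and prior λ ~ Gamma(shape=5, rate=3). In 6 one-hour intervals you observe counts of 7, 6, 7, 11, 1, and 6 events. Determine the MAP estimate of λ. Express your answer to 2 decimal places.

λ̂_MAP = 4.67

Σxᵢ = 7+6+7+11+1+6 = 38, with n = 6.
Posterior ∝ λ^4e^(−3λ) · λ^38e^(−6λ) = λ^42e^(−9λ), i.e. Gamma(shape=43, rate=9).
The mode of a Gamma(a, b) with a ≥ 1 (shape–rate) is (a−1)/b = 42/9 ≈ 4.67.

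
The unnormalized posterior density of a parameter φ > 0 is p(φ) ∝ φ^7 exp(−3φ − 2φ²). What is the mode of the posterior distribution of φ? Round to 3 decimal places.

ℓ'(φ) = 7/φ − 3 − 4φ. Setting this to zero and multiplying by φ: 4φ² + 3φ − 7 = 0.
φ = (−3 + √(3² + 4·4·7)) / (2·4) = (−3 + √121) / 8 = (−3 + 11)/8 = 1.
ℓ''(φ) = −7/φ² − 4 < 0, confirming a maximum.

φ̂_MAP = 1.000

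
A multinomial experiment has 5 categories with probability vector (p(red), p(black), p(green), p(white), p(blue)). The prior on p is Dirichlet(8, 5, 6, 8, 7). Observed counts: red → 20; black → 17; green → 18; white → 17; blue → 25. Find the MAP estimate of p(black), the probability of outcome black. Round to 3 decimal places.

The posterior is Dirichlet(αᵢ + nᵢ) = Dirichlet(28, 22, 24, 25, 32).
For a Dirichlet(a₁,…,a_K) with all aᵢ > 1, the mode has j-th component (aⱼ − 1)/(Σaᵢ − K).
Here Σaᵢ = 131 and K = 5, so p(black) = (22 − 1)/(131 − 5) = 21/126 ≈ 0.167.

MAP estimate of p(black) = 0.167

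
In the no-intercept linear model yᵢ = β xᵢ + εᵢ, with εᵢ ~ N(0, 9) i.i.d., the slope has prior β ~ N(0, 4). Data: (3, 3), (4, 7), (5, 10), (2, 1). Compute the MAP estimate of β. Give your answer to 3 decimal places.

β̂_MAP = 1.582

log p(β | y) = −Σ(yᵢ − βxᵢ)²/(2·9) − β²/(2·4) + const.
Setting the derivative to zero: Σxᵢ(yᵢ − βxᵢ)/9 − β/4 = 0, so β = Σxᵢyᵢ / (Σxᵢ² + σ²/τ²).
Σxᵢyᵢ = 3·3 + 4·7 + 5·10 + 2·1 = 89; Σxᵢ² = 54; σ²/τ² = 2.25.
β̂_MAP = 89 / (54 + 2.25) = 89/56.25 ≈ 1.582.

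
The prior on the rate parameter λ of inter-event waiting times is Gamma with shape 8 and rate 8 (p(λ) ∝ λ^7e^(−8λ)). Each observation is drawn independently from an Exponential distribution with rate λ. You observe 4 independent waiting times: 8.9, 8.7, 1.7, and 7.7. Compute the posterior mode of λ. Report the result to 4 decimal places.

The Exponential(rate=λ) likelihood is ∝ λ^n e^(−λΣtᵢ). Here n = 4 and Σtᵢ = 8.9 + 8.7 + 1.7 + 7.7 = 27.
Posterior ∝ λ^7e^(−8λ) · λ^4e^(−27λ) = λ^11e^(−35λ), i.e. Gamma(12, 35).
Mode = (a−1)/b = 11/35 ≈ 0.3143.

λ̂_MAP = 0.3143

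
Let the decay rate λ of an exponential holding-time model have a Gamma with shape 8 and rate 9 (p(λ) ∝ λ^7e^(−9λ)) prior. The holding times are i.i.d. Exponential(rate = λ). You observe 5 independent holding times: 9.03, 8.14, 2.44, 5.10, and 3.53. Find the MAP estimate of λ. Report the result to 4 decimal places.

The Exponential(rate=λ) likelihood is ∝ λ^n e^(−λΣtᵢ). Here n = 5 and Σtᵢ = 9.03 + 8.14 + 2.44 + 5.10 + 3.53 = 28.24.
Posterior ∝ λ^7e^(−9λ) · λ^5e^(−28.24λ) = λ^12e^(−37.24λ), i.e. Gamma(13, 37.24).
Mode = (a−1)/b = 12/37.24 ≈ 0.3222.

λ̂_MAP = 0.3222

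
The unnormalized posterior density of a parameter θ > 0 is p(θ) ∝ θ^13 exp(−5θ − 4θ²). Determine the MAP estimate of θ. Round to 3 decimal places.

θ̂_MAP = 1.000

ℓ'(θ) = 13/θ − 5 − 8θ. Setting this to zero and multiplying by θ: 8θ² + 5θ − 13 = 0.
θ = (−5 + √(5² + 4·8·13)) / (2·8) = (−5 + √441) / 16 = (−5 + 21)/16 = 1.
ℓ''(θ) = −13/θ² − 8 < 0, confirming a maximum.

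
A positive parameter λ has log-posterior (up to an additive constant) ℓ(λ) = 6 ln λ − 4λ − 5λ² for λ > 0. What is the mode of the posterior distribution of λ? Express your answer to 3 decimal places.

λ̂_MAP = 0.600

ℓ'(λ) = 6/λ − 4 − 10λ. Setting this to zero and multiplying by λ: 10λ² + 4λ − 6 = 0.
λ = (−4 + √(4² + 4·10·6)) / (2·10) = (−4 + √256) / 20 = (−4 + 16)/20 = 3/5.
ℓ''(λ) = −6/λ² − 10 < 0, confirming a maximum.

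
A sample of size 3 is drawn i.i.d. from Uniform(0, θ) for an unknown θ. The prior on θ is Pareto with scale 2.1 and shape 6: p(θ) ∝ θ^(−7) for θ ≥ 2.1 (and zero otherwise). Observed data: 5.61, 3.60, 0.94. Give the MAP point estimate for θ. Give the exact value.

The Uniform(0, θ) likelihood is θ^(−n) for θ ≥ max(xᵢ), zero otherwise. Here max(xᵢ) = 5.61.
Posterior ∝ θ^(−7) · θ^(−3) = θ^(−10) on θ ≥ max(2.1, 5.61) = 5.61.
This density is strictly decreasing in θ, so the posterior mode lies at the lower boundary of the support.

θ̂_MAP = 5.61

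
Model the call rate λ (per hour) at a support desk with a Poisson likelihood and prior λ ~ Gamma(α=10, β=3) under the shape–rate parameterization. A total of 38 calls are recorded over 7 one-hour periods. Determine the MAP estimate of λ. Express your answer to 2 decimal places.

λ̂_MAP = 4.70

Σxᵢ = 38, n = 7.
Posterior ∝ λ^9e^(−3λ) · λ^38e^(−7λ) = λ^47e^(−10λ), i.e. Gamma(shape=48, rate=10).
The mode of a Gamma(a, b) with a ≥ 1 (shape–rate) is (a−1)/b = 47/10 ≈ 4.70.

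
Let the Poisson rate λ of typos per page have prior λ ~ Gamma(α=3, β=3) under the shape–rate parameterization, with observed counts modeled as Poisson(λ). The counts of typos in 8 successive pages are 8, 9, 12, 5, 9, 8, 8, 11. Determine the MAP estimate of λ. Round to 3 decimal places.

λ̂_MAP = 6.545

Σxᵢ = 8+9+12+5+9+8+8+11 = 70, with n = 8.
Posterior ∝ λ^2e^(−3λ) · λ^70e^(−8λ) = λ^72e^(−11λ), i.e. Gamma(shape=73, rate=11).
The mode of a Gamma(a, b) with a ≥ 1 (shape–rate) is (a−1)/b = 72/11 ≈ 6.545.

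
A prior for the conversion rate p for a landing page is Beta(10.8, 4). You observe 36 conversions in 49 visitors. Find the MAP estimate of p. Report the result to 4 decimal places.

Prior: Beta(10.8, 4).
Data: 36 successes in 49 trials. The binomial likelihood contributes p^36(1−p)^13, so the posterior is Beta(10.8+36, 4+13) = Beta(46.8, 17).
For Beta(a, b) with a, b > 1 the mode is (a−1)/(a+b−2) = 45.8/61.8 ≈ 0.7411.

p̂_MAP = 0.7411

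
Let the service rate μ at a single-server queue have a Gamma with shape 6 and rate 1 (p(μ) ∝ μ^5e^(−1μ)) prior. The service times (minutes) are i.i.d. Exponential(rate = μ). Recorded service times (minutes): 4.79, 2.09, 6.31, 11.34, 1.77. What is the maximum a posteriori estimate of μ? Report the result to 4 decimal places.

The Exponential(rate=μ) likelihood is ∝ μ^n e^(−μΣtᵢ). Here n = 5 and Σtᵢ = 4.79 + 2.09 + 6.31 + 11.34 + 1.77 = 26.30.
Posterior ∝ μ^5e^(−1μ) · μ^5e^(−26.30μ) = μ^10e^(−27.30μ), i.e. Gamma(11, 27.30).
Mode = (a−1)/b = 10/27.30 ≈ 0.3663.

μ̂_MAP = 0.3663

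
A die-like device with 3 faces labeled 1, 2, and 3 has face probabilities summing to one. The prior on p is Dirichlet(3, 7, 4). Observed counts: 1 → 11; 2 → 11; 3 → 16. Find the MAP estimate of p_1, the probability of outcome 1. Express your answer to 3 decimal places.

The posterior is Dirichlet(αᵢ + nᵢ) = Dirichlet(14, 18, 20).
For a Dirichlet(a₁,…,a_K) with all aᵢ > 1, the mode has j-th component (aⱼ − 1)/(Σaᵢ − K).
Here Σaᵢ = 52 and K = 3, so p_1 = (14 − 1)/(52 − 3) = 13/49 ≈ 0.265.

MAP estimate: 0.265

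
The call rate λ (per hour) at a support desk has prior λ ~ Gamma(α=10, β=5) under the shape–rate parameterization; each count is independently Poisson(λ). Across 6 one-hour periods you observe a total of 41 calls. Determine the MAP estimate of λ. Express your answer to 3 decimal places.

λ̂_MAP = 4.545

Σxᵢ = 41, n = 6.
Posterior ∝ λ^9e^(−5λ) · λ^41e^(−6λ) = λ^50e^(−11λ), i.e. Gamma(shape=51, rate=11).
The mode of a Gamma(a, b) with a ≥ 1 (shape–rate) is (a−1)/b = 50/11 ≈ 4.545.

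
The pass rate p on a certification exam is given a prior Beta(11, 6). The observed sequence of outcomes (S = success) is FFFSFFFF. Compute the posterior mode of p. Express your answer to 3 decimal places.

p̂_MAP = 0.478

Prior: Beta(11, 6).
Data: 1 success in 8 trials (from the sequence). The binomial likelihood contributes p(1−p)^7, so the posterior is Beta(11+1, 6+7) = Beta(12, 13).
For Beta(a, b) with a, b > 1 the mode is (a−1)/(a+b−2) = 11/23 ≈ 0.478.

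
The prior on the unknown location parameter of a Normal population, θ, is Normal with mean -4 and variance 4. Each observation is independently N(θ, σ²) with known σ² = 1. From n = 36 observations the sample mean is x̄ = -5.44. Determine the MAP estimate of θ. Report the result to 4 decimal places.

θ̂_MAP = -5.4301

n = 36, x̄ = -5.44.
For a Normal prior and Normal likelihood with known variance, the posterior is Normal; its mode equals its mean, the precision-weighted average.
Prior precision 1/σ₀² = 1/4 = 0.25; data precision n/σ² = 36/1 = 36.
θ̂ = (0.25·(-4) + 36·(-5.44)) / (0.25 + 36) = (-196.84)/36.25 = -19684/3625 ≈ -5.4301.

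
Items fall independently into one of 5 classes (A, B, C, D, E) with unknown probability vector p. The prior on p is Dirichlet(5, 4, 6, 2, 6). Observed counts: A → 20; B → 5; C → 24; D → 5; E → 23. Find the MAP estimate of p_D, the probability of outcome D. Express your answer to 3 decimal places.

MAP estimate of p_D = 0.063

The posterior is Dirichlet(αᵢ + nᵢ) = Dirichlet(25, 9, 30, 7, 29).
For a Dirichlet(a₁,…,a_K) with all aᵢ > 1, the mode has j-th component (aⱼ − 1)/(Σaᵢ − K).
Here Σaᵢ = 100 and K = 5, so p_D = (7 − 1)/(100 − 5) = 6/95 ≈ 0.063.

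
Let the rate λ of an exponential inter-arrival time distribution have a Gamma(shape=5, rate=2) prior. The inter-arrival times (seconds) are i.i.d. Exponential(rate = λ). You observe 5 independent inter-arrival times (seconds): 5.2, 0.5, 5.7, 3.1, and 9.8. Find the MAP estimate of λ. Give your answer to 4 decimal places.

The Exponential(rate=λ) likelihood is ∝ λ^n e^(−λΣtᵢ). Here n = 5 and Σtᵢ = 5.2 + 0.5 + 5.7 + 3.1 + 9.8 = 24.3.
Posterior ∝ λ^4e^(−2λ) · λ^5e^(−24.3λ) = λ^9e^(−26.3λ), i.e. Gamma(10, 26.3).
Mode = (a−1)/b = 9/26.3 ≈ 0.3422.

λ̂_MAP = 0.3422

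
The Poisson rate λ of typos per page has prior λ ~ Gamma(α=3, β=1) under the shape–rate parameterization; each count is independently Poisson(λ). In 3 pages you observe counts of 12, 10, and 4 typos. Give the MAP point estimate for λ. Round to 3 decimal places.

λ̂_MAP = 7.000

Σxᵢ = 12+10+4 = 26, with n = 3.
Posterior ∝ λ^2e^(−1λ) · λ^26e^(−3λ) = λ^28e^(−4λ), i.e. Gamma(shape=29, rate=4).
The mode of a Gamma(a, b) with a ≥ 1 (shape–rate) is (a−1)/b = 28/4 ≈ 7.000.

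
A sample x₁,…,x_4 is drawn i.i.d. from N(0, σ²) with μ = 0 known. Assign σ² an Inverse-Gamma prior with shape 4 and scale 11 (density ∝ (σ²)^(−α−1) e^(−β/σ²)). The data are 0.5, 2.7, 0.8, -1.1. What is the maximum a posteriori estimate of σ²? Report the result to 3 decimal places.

Sum of squared deviations about the known mean: SS = (0.5−0)² + (2.7−0)² + (0.8−0)² + (-1.1−0)² = 9.39.
The Normal likelihood contributes (σ²)^(−n/2) exp(−SS/(2σ²)), so the posterior is Inverse-Gamma(α + n/2, β + SS/2) = Inverse-Gamma(6, 15.695).
The mode of Inverse-Gamma(a, b) is b/(a+1) = 15.695/7 ≈ 2.242.

σ̂²_MAP = 2.242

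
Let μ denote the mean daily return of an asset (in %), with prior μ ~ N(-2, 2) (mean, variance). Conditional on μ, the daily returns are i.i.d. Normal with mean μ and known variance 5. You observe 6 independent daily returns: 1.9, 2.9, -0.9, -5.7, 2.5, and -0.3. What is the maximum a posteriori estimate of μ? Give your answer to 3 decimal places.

μ̂_MAP = -0.541

n = 6; x̄ = (1.9 + 2.9 + (-0.9) + (-5.7) + 2.5 + (-0.3))/6 = 0.4/6 = 1/15 ≈ 0.0667.
For a Normal prior and Normal likelihood with known variance, the posterior is Normal; its mode equals its mean, the precision-weighted average.
Prior precision 1/σ₀² = 1/2 = 0.5; data precision n/σ² = 6/5 = 1.2.
μ̂ = (0.5·(-2) + 1.2·(1/15)) / (0.5 + 1.2) = (-0.92)/1.7 = -46/85 ≈ -0.541.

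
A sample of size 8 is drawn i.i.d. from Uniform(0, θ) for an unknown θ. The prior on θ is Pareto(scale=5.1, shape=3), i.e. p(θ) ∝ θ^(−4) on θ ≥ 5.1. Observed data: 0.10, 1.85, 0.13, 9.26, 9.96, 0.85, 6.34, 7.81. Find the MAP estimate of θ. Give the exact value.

The Uniform(0, θ) likelihood is θ^(−n) for θ ≥ max(xᵢ), zero otherwise. Here max(xᵢ) = 9.96.
Posterior ∝ θ^(−4) · θ^(−8) = θ^(−12) on θ ≥ max(5.1, 9.96) = 9.96.
This density is strictly decreasing in θ, so the posterior mode lies at the lower boundary of the support.

θ̂_MAP = 9.96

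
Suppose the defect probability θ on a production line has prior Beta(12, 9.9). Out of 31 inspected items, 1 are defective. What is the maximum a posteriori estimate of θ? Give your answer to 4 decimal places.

Prior: Beta(12, 9.9).
Data: 1 success in 31 trials. The binomial likelihood contributes θ(1−θ)^30, so the posterior is Beta(12+1, 9.9+30) = Beta(13, 39.9).
For Beta(a, b) with a, b > 1 the mode is (a−1)/(a+b−2) = 12/50.9 ≈ 0.2358.

θ̂_MAP = 0.2358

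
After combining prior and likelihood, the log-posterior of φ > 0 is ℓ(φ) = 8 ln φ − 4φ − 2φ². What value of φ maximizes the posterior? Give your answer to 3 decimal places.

φ̂_MAP = 1.000

ℓ'(φ) = 8/φ − 4 − 4φ. Setting this to zero and multiplying by φ: 4φ² + 4φ − 8 = 0.
φ = (−4 + √(4² + 4·4·8)) / (2·4) = (−4 + √144) / 8 = (−4 + 12)/8 = 1.
ℓ''(φ) = −8/φ² − 4 < 0, confirming a maximum.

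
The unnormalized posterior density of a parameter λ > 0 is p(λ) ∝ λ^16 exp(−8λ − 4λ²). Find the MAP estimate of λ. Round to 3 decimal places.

λ̂_MAP = 1.000

ℓ'(λ) = 16/λ − 8 − 8λ. Setting this to zero and multiplying by λ: 8λ² + 8λ − 16 = 0.
λ = (−8 + √(8² + 4·8·16)) / (2·8) = (−8 + √576) / 16 = (−8 + 24)/16 = 1.
ℓ''(λ) = −16/λ² − 8 < 0, confirming a maximum.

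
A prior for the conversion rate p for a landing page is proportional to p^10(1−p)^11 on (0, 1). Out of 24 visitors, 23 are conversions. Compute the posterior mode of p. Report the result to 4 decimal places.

The prior density ∝ p^10(1−p)^11 is the kernel of Beta(11, 12).
Data: 23 successes in 24 trials. The binomial likelihood contributes p^23(1−p)^1, so the posterior is Beta(11+23, 12+1) = Beta(34, 13).
For Beta(a, b) with a, b > 1 the mode is (a−1)/(a+b−2) = 33/45 ≈ 0.7333.

p̂_MAP = 0.7333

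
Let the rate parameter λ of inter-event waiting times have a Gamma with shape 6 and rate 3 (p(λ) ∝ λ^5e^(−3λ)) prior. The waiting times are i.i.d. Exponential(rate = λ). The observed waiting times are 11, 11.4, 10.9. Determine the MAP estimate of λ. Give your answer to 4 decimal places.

λ̂_MAP = 0.2204

The Exponential(rate=λ) likelihood is ∝ λ^n e^(−λΣtᵢ). Here n = 3 and Σtᵢ = 11 + 11.4 + 10.9 = 33.3.
Posterior ∝ λ^5e^(−3λ) · λ^3e^(−33.3λ) = λ^8e^(−36.3λ), i.e. Gamma(9, 36.3).
Mode = (a−1)/b = 8/36.3 ≈ 0.2204.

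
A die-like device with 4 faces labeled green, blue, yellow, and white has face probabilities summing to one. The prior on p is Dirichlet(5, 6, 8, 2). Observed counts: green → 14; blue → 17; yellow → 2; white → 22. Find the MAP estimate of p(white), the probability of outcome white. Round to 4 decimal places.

MAP estimate of p(white) = 0.3194

The posterior is Dirichlet(αᵢ + nᵢ) = Dirichlet(19, 23, 10, 24).
For a Dirichlet(a₁,…,a_K) with all aᵢ > 1, the mode has j-th component (aⱼ − 1)/(Σaᵢ − K).
Here Σaᵢ = 76 and K = 4, so p(white) = (24 − 1)/(76 − 4) = 23/72 ≈ 0.3194.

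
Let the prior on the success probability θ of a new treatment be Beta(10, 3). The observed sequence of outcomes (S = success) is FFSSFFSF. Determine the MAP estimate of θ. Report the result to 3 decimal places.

θ̂_MAP = 0.632

Prior: Beta(10, 3).
Data: 3 successes in 8 trials (from the sequence). The binomial likelihood contributes θ^3(1−θ)^5, so the posterior is Beta(10+3, 3+5) = Beta(13, 8).
For Beta(a, b) with a, b > 1 the mode is (a−1)/(a+b−2) = 12/19 ≈ 0.632.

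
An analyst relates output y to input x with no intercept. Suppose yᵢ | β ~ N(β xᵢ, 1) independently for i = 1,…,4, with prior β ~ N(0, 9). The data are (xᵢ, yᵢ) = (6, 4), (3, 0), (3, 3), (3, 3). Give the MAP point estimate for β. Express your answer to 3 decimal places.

log p(β | y) = −Σ(yᵢ − βxᵢ)²/(2·1) − β²/(2·9) + const.
Setting the derivative to zero: Σxᵢ(yᵢ − βxᵢ)/1 − β/9 = 0, so β = Σxᵢyᵢ / (Σxᵢ² + σ²/τ²).
Σxᵢyᵢ = 6·4 + 3·0 + 3·3 + 3·3 = 42; Σxᵢ² = 63; σ²/τ² = 1/9.
β̂_MAP = 42 / (63 + 1/9) = 42/(568/9) = 189/284 ≈ 0.665.

β̂_MAP = 0.665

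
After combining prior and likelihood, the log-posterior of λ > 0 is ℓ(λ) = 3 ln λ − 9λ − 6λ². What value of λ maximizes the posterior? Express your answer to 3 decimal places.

ℓ'(λ) = 3/λ − 9 − 12λ. Setting this to zero and multiplying by λ: 12λ² + 9λ − 3 = 0.
λ = (−9 + √(9² + 4·12·3)) / (2·12) = (−9 + √225) / 24 = (−9 + 15)/24 = 1/4.
ℓ''(λ) = −3/λ² − 12 < 0, confirming a maximum.

λ̂_MAP = 0.250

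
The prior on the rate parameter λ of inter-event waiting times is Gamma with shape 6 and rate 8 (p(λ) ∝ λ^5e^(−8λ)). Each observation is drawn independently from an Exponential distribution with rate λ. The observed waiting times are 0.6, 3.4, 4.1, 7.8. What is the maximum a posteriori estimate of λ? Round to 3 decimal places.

λ̂_MAP = 0.377

The Exponential(rate=λ) likelihood is ∝ λ^n e^(−λΣtᵢ). Here n = 4 and Σtᵢ = 0.6 + 3.4 + 4.1 + 7.8 = 15.9.
Posterior ∝ λ^5e^(−8λ) · λ^4e^(−15.9λ) = λ^9e^(−23.9λ), i.e. Gamma(10, 23.9).
Mode = (a−1)/b = 9/23.9 ≈ 0.377.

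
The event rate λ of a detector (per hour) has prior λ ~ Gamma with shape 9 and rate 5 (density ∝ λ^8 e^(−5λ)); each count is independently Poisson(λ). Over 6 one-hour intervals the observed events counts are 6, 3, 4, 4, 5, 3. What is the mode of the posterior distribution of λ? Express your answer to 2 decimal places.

λ̂_MAP = 3.00

Σxᵢ = 6+3+4+4+5+3 = 25, with n = 6.
Posterior ∝ λ^8e^(−5λ) · λ^25e^(−6λ) = λ^33e^(−11λ), i.e. Gamma(shape=34, rate=11).
The mode of a Gamma(a, b) with a ≥ 1 (shape–rate) is (a−1)/b = 33/11 ≈ 3.00.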